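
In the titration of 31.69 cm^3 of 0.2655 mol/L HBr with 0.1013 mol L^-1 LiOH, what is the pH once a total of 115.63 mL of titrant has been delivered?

n(acid) = 0.2655 x 0.03169 = 0.008414 mol; n(LiOH) added = 0.1013 x 0.1156 = 0.01171 mol.
Base is in excess by 0.01171 - 0.008414 = 0.003300 mol in a total volume of 0.1473 L.
[OH^-] = 0.003300/0.1473 = 0.02240 M, so pOH = 1.65 and pH = 14.00 - 1.65 = 12.35.

12.35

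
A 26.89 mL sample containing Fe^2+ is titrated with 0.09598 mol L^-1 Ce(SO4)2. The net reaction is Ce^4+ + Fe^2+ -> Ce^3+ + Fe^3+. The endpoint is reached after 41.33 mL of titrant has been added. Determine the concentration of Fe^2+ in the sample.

n(Ce(SO4)2) = 0.09598 x 0.04133 = 0.003967 mol.
From the balanced equation, 1 mol Ce(SO4)2 reacts with 1 mol Fe^2+, so n(Fe^2+) = 0.003967 x 1/1 = 0.003967 mol.
[Fe^2+] = 0.003967 / 0.02689 L = 0.148 M.

0.148 M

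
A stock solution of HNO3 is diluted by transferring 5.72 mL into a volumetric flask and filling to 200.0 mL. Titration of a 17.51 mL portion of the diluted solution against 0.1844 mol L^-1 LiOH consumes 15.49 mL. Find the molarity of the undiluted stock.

5.70 M

n(LiOH) = 0.1844 x 0.01549 = 0.002856 mol.
n(HNO3) in the aliquot = 0.002856 mol.
[diluted HNO3] = 0.002856 / 0.01751 = 0.1631 M.
Dilution factor = 200.0/5.720 = 34.97, so [stock] = 0.1631 x 34.97 = 5.70 M.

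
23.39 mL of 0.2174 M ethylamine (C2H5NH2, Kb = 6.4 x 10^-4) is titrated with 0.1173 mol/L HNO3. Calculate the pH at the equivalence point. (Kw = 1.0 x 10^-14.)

5.96

n(C2H5NH2) = 0.2174 x 0.02339 = 0.005085 mol; V(HNO3) at equivalence = 0.005085/0.1173 = 0.04335 L.
At equivalence the base is fully converted to C2H5NH3+; total volume = 0.06674 L, so [C2H5NH3+] = 0.005085/0.06674 = 0.07619 M.
Ka(C2H5NH3+) = Kw/Kb = 1.0e-14 / 6.4 x 10^-4 = 1.56e-11.
[H^+] = sqrt(Ka x [C2H5NH3+]) = sqrt(1.56e-11 x 0.07619) = 1.09e-6 M.
pH = -log(1.09e-6) = 5.96.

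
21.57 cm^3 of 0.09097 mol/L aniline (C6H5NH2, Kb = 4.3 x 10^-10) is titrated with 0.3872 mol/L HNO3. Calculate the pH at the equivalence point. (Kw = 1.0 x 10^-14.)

n(C6H5NH2) = 0.09097 x 0.02157 = 0.001962 mol; V(HNO3) at equivalence = 0.001962/0.3872 = 0.005068 L.
At equivalence the base is fully converted to C6H5NH3+; total volume = 0.02664 L, so [C6H5NH3+] = 0.001962/0.02664 = 0.07366 M.
Ka(C6H5NH3+) = Kw/Kb = 1.0e-14 / 4.3 x 10^-10 = 2.33e-5.
[H^+] = sqrt(Ka x [C6H5NH3+]) = sqrt(2.33e-5 x 0.07366) = 0.00131 M.
pH = -log(0.00131) = 2.88.

2.88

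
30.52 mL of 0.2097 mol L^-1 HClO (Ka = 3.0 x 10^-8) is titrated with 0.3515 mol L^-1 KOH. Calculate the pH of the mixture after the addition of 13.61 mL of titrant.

7.99

Initial n(HClO) = 0.2097 x 0.03052 = 0.006400 mol.
n(KOH) added = 0.3515 x 0.01361 = 0.004784 mol, converting that many moles of HClO to ClO-.
Remaining n(HClO) = 0.001616 mol; n(ClO-) = 0.004784 mol.
By Henderson-Hasselbalch, pH = pKa + log([A^-]/[HA]) = 7.52 + log(0.004784/0.001616) = 7.52 + (+0.47) = 7.99.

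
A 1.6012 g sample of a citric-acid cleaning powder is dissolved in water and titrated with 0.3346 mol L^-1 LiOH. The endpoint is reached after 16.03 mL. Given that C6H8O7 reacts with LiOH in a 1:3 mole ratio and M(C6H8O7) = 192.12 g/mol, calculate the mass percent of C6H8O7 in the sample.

21.5%

n(LiOH) = 0.3346 x 0.01603 = 0.005364 mol.
n(C6H8O7) = 0.005364 / 3 = 0.001788 mol.
mass of C6H8O7 = 0.001788 x 192.12 = 0.3435 g.
% purity = 0.3435 / 1.6012 x 100 = 21.5%.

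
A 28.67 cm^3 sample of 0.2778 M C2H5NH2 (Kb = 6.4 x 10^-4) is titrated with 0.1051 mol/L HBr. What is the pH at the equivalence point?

n(C2H5NH2) = 0.2778 x 0.02867 = 0.007965 mol; V(HBr) at equivalence = 0.007965/0.1051 = 0.07578 L.
At equivalence the base is fully converted to C2H5NH3+; total volume = 0.1045 L, so [C2H5NH3+] = 0.007965/0.1045 = 0.07625 M.
Ka(C2H5NH3+) = Kw/Kb = 1.0e-14 / 6.4 x 10^-4 = 1.56e-11.
[H^+] = sqrt(Ka x [C2H5NH3+]) = sqrt(1.56e-11 x 0.07625) = 1.09e-6 M.
pH = -log(1.09e-6) = 5.96.

5.96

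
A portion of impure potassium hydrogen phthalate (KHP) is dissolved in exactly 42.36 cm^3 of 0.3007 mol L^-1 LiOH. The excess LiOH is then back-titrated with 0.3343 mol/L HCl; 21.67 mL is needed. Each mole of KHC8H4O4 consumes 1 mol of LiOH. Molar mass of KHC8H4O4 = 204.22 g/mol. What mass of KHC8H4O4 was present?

Total n(LiOH) added = 0.3007 x 0.04236 = 0.01274 mol.
n(HCl) used = 0.3343 x 0.02167 = 0.007244 mol, which equals the excess n(LiOH).
So n(LiOH) consumed by the sample = 0.01274 - 0.007244 = 0.005493 mol.
n(KHC8H4O4) = 0.005493 / 1 = 0.005493 mol.
mass = 0.005493 mol x 204.22 g/mol = 1.12 g.

1.12 g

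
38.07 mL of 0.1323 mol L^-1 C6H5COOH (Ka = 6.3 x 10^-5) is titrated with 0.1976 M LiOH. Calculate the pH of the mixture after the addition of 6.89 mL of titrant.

3.77

Initial n(C6H5COOH) = 0.1323 x 0.03807 = 0.005037 mol.
n(LiOH) added = 0.1976 x 0.006890 = 0.001361 mol, converting that many moles of C6H5COOH to C6H5COO-.
Remaining n(C6H5COOH) = 0.003675 mol; n(C6H5COO-) = 0.001361 mol.
By Henderson-Hasselbalch, pH = pKa + log([A^-]/[HA]) = 4.20 + log(0.001361/0.003675) = 4.20 + (-0.43) = 3.77.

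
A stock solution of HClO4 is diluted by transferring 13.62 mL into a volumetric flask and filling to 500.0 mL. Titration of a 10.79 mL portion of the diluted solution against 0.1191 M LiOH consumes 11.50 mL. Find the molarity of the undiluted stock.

n(LiOH) = 0.1191 x 0.01150 = 0.001370 mol.
n(HClO4) in the aliquot = 0.001370 mol.
[diluted HClO4] = 0.001370 / 0.01079 = 0.1269 M.
Dilution factor = 500.0/13.62 = 36.71, so [stock] = 0.1269 x 36.71 = 4.66 M.

4.66 M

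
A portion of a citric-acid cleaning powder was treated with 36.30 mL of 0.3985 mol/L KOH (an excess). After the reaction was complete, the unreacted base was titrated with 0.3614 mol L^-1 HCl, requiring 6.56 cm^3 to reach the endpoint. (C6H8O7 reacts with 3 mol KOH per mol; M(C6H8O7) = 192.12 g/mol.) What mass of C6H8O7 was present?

0.775 g

Total n(KOH) added = 0.3985 x 0.03630 = 0.01447 mol.
n(HCl) used = 0.3614 x 0.006560 = 0.002371 mol, which equals the excess n(KOH).
So n(KOH) consumed by the sample = 0.01447 - 0.002371 = 0.01209 mol.
n(C6H8O7) = 0.01209 / 3 = 0.004032 mol.
mass = 0.004032 mol x 192.12 g/mol = 0.775 g.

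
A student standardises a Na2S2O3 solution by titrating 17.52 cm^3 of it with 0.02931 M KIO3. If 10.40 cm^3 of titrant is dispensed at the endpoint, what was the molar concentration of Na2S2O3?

0.104 M

n(KIO3) = 0.02931 x 0.01040 = 0.0003048 mol.
From the balanced equation, 1 mol KIO3 reacts with 6 mol Na2S2O3, so n(Na2S2O3) = 0.0003048 x 6/1 = 0.001829 mol.
[Na2S2O3] = 0.001829 / 0.01752 L = 0.104 M.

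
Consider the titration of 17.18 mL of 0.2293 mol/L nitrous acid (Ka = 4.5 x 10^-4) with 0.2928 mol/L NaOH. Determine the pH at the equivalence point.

n(HNO2) = 0.2293 x 0.01718 = 0.003939 mol; V(NaOH) at equivalence = 0.003939/0.2928 = 0.01345 L.
At equivalence all the acid is converted to NO2-; total volume = 0.01718 + 0.01345 = 0.03063 L, so [NO2-] = 0.003939/0.03063 = 0.1286 M.
Kb = Kw/Ka = 1.0e-14 / 4.5 x 10^-4 = 2.22e-11.
[OH^-] = sqrt(Kb x [NO2-]) = sqrt(2.22e-11 x 0.1286) = 1.69e-6 M.
pOH = 5.77, so pH = 14.00 - 5.77 = 8.23.

8.23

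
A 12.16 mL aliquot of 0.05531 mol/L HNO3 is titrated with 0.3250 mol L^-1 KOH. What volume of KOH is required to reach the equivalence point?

n(HNO3) = 0.05531 mol/L x 0.01216 L = 0.0006726 mol.
At equivalence n(KOH) = n(HNO3) = 0.0006726 mol.
V(KOH) = 0.0006726 / 0.3250 = 0.002069 L = 2.07 mL.

2.07 mL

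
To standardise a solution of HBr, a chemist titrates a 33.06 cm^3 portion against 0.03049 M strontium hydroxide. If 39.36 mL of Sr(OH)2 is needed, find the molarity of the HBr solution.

0.0726 M

n(Sr(OH)2) delivered = 0.03049 x 0.03936 = 0.001200 mol.
The reaction is 2 HBr + 1 Sr(OH)2, so n(HBr) = 0.001200 x 2/1 = 0.002400 mol.
[HBr] = 0.002400 mol / 0.03306 L = 0.0726 M.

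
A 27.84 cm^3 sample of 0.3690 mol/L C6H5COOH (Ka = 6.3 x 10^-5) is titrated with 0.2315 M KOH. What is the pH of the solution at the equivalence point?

8.68

n(C6H5COOH) = 0.3690 x 0.02784 = 0.01027 mol; V(KOH) at equivalence = 0.01027/0.2315 = 0.04438 L.
At equivalence all the acid is converted to C6H5COO-; total volume = 0.02784 + 0.04438 = 0.07222 L, so [C6H5COO-] = 0.01027/0.07222 = 0.1423 M.
Kb = Kw/Ka = 1.0e-14 / 6.3 x 10^-5 = 1.59e-10.
[OH^-] = sqrt(Kb x [C6H5COO-]) = sqrt(1.59e-10 x 0.1423) = 4.75e-6 M.
pOH = 5.32, so pH = 14.00 - 5.32 = 8.68.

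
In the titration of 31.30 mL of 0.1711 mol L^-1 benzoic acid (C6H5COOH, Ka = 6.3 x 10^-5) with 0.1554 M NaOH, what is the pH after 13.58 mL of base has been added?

Initial n(C6H5COOH) = 0.1711 x 0.03130 = 0.005355 mol.
n(NaOH) added = 0.1554 x 0.01358 = 0.002110 mol, converting that many moles of C6H5COOH to C6H5COO-.
Remaining n(C6H5COOH) = 0.003245 mol; n(C6H5COO-) = 0.002110 mol.
By Henderson-Hasselbalch, pH = pKa + log([A^-]/[HA]) = 4.20 + log(0.002110/0.003245) = 4.20 + (-0.19) = 4.01.

4.01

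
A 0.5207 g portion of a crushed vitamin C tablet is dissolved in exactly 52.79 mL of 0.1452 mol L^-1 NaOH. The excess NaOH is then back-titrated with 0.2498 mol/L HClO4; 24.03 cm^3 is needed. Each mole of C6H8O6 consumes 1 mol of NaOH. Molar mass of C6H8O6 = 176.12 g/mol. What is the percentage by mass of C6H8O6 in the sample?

56.2%

Total n(NaOH) added = 0.1452 x 0.05279 = 0.007665 mol.
n(HClO4) used = 0.2498 x 0.02403 = 0.006003 mol, which equals the excess n(NaOH).
So n(NaOH) consumed by the sample = 0.007665 - 0.006003 = 0.001662 mol.
n(C6H8O6) = 0.001662 / 1 = 0.001662 mol.
mass C6H8O6 = 0.001662 x 176.12 = 0.2928 g, so %C6H8O6 = 0.2928/0.5207 x 100 = 56.2%.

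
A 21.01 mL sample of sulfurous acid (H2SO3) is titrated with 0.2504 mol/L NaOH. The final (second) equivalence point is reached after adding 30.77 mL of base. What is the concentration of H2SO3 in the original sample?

n(NaOH) = 0.2504 x 0.03077 = 0.007705 mol.
At the final (second) equivalence point, 2 mol OH^- react per mol H2SO3, so n(H2SO3) = 0.007705 / 2 = 0.003852 mol.
[H2SO3] = 0.003852 / 0.02101 L = 0.183 M.

0.183 M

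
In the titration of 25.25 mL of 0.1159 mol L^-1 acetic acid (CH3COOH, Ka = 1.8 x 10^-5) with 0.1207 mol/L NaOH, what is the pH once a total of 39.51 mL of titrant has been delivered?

12.45

n(acid) = 0.1159 x 0.02525 = 0.002926 mol; n(NaOH) added = 0.1207 x 0.03951 = 0.004769 mol.
Base is in excess by 0.004769 - 0.002926 = 0.001842 mol in a total volume of 0.06476 L.
[OH^-] = 0.001842/0.06476 = 0.02845 M, so pOH = 1.55 and pH = 14.00 - 1.55 = 12.45.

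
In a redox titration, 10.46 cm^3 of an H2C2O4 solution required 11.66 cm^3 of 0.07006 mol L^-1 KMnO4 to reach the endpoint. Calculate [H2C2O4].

0.195 M

n(KMnO4) = 0.07006 x 0.01166 = 0.0008169 mol.
From the balanced equation, 2 mol KMnO4 reacts with 5 mol H2C2O4, so n(H2C2O4) = 0.0008169 x 5/2 = 0.002042 mol.
[H2C2O4] = 0.002042 / 0.01046 L = 0.195 M.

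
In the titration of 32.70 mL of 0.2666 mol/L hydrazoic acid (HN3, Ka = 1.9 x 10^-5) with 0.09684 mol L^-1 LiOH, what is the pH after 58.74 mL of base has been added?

4.99

Initial n(HN3) = 0.2666 x 0.03270 = 0.008718 mol.
n(LiOH) added = 0.09684 x 0.05874 = 0.005688 mol, converting that many moles of HN3 to N3-.
Remaining n(HN3) = 0.003029 mol; n(N3-) = 0.005688 mol.
By Henderson-Hasselbalch, pH = pKa + log([A^-]/[HA]) = 4.72 + log(0.005688/0.003029) = 4.72 + (+0.27) = 4.99.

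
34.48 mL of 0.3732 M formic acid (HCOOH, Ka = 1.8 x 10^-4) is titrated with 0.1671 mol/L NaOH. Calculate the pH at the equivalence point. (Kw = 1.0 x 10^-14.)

n(HCOOH) = 0.3732 x 0.03448 = 0.01287 mol; V(NaOH) at equivalence = 0.01287/0.1671 = 0.07701 L.
At equivalence all the acid is converted to HCOO-; total volume = 0.03448 + 0.07701 = 0.1115 L, so [HCOO-] = 0.01287/0.1115 = 0.1154 M.
Kb = Kw/Ka = 1.0e-14 / 1.8 x 10^-4 = 5.56e-11.
[OH^-] = sqrt(Kb x [HCOO-]) = sqrt(5.56e-11 x 0.1154) = 2.53e-6 M.
pOH = 5.60, so pH = 14.00 - 5.60 = 8.40.

8.40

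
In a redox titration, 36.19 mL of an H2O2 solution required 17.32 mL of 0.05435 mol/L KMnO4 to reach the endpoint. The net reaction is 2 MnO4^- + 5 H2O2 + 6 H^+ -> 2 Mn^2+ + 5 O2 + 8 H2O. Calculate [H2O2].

n(KMnO4) = 0.05435 x 0.01732 = 0.0009413 mol.
From the balanced equation, 2 mol KMnO4 reacts with 5 mol H2O2, so n(H2O2) = 0.0009413 x 5/2 = 0.002353 mol.
[H2O2] = 0.002353 / 0.03619 L = 0.0650 M.

0.0650 M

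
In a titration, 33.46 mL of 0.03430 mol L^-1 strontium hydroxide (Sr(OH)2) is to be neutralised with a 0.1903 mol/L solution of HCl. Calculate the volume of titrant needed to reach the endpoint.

12.1 mL

n(Sr(OH)2) = 0.03430 mol/L x 0.03346 L = 0.001148 mol.
The neutralisation is 1 Sr(OH)2 : 2 HCl, so n(HCl) = 0.001148 x 2/1 = 0.002295 mol.
V(HCl) = 0.002295 / 0.1903 = 0.01206 L = 12.1 mL.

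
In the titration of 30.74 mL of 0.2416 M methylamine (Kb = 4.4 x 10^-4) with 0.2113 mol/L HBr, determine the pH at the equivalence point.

5.80

n(CH3NH2) = 0.2416 x 0.03074 = 0.007427 mol; V(HBr) at equivalence = 0.007427/0.2113 = 0.03515 L.
At equivalence the base is fully converted to CH3NH3+; total volume = 0.06589 L, so [CH3NH3+] = 0.007427/0.06589 = 0.1127 M.
Ka(CH3NH3+) = Kw/Kb = 1.0e-14 / 4.4 x 10^-4 = 2.27e-11.
[H^+] = sqrt(Ka x [CH3NH3+]) = sqrt(2.27e-11 x 0.1127) = 1.60e-6 M.
pH = -log(1.60e-6) = 5.80.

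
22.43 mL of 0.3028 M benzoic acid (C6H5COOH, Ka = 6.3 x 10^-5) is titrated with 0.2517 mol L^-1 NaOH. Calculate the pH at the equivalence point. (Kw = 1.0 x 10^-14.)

n(C6H5COOH) = 0.3028 x 0.02243 = 0.006792 mol; V(NaOH) at equivalence = 0.006792/0.2517 = 0.02698 L.
At equivalence all the acid is converted to C6H5COO-; total volume = 0.02243 + 0.02698 = 0.04941 L, so [C6H5COO-] = 0.006792/0.04941 = 0.1374 M.
Kb = Kw/Ka = 1.0e-14 / 6.3 x 10^-5 = 1.59e-10.
[OH^-] = sqrt(Kb x [C6H5COO-]) = sqrt(1.59e-10 x 0.1374) = 4.67e-6 M.
pOH = 5.33, so pH = 14.00 - 5.33 = 8.67.

8.67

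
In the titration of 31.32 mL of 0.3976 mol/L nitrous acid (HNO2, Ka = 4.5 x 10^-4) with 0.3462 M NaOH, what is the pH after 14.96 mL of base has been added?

3.20

Initial n(HNO2) = 0.3976 x 0.03132 = 0.01245 mol.
n(NaOH) added = 0.3462 x 0.01496 = 0.005179 mol, converting that many moles of HNO2 to NO2-.
Remaining n(HNO2) = 0.007274 mol; n(NO2-) = 0.005179 mol.
By Henderson-Hasselbalch, pH = pKa + log([A^-]/[HA]) = 3.35 + log(0.005179/0.007274) = 3.35 + (-0.15) = 3.20.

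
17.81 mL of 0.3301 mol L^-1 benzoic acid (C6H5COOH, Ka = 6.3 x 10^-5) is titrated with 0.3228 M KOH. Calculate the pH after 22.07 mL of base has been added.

n(acid) = 0.3301 x 0.01781 = 0.005879 mol; n(KOH) added = 0.3228 x 0.02207 = 0.007124 mol.
Base is in excess by 0.007124 - 0.005879 = 0.001245 mol in a total volume of 0.03988 L.
[OH^-] = 0.001245/0.03988 = 0.03122 M, so pOH = 1.51 and pH = 14.00 - 1.51 = 12.49.

12.49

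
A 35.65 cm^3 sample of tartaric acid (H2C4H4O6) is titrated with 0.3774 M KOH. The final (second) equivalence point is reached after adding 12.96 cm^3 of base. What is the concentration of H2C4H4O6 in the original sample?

0.0686 M

n(KOH) = 0.3774 x 0.01296 = 0.004891 mol.
At the final (second) equivalence point, 2 mol OH^- react per mol H2C4H4O6, so n(H2C4H4O6) = 0.004891 / 2 = 0.002446 mol.
[H2C4H4O6] = 0.002446 / 0.03565 L = 0.0686 M.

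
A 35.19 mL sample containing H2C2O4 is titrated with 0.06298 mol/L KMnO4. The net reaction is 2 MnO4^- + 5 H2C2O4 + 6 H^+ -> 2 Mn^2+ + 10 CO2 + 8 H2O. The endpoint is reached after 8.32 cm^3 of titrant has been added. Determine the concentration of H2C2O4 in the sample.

n(KMnO4) = 0.06298 x 0.008320 = 0.0005240 mol.
From the balanced equation, 2 mol KMnO4 reacts with 5 mol H2C2O4, so n(H2C2O4) = 0.0005240 x 5/2 = 0.001310 mol.
[H2C2O4] = 0.001310 / 0.03519 L = 0.0372 M.

0.0372 M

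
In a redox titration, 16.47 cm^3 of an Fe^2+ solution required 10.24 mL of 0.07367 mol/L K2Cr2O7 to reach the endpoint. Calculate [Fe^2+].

0.275 M

n(K2Cr2O7) = 0.07367 x 0.01024 = 0.0007544 mol.
From the balanced equation, 1 mol K2Cr2O7 reacts with 6 mol Fe^2+, so n(Fe^2+) = 0.0007544 x 6/1 = 0.004526 mol.
[Fe^2+] = 0.004526 / 0.01647 L = 0.275 M.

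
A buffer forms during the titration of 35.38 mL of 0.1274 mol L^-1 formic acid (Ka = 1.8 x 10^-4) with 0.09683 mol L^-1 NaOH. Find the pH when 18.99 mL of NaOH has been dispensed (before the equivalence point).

3.58

Initial n(HCOOH) = 0.1274 x 0.03538 = 0.004507 mol.
n(NaOH) added = 0.09683 x 0.01899 = 0.001839 mol, converting that many moles of HCOOH to HCOO-.
Remaining n(HCOOH) = 0.002669 mol; n(HCOO-) = 0.001839 mol.
By Henderson-Hasselbalch, pH = pKa + log([A^-]/[HA]) = 3.74 + log(0.001839/0.002669) = 3.74 + (-0.16) = 3.58.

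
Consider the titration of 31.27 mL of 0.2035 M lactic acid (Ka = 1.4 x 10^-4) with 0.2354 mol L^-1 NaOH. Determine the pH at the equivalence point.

8.45

n(HC3H5O3) = 0.2035 x 0.03127 = 0.006363 mol; V(NaOH) at equivalence = 0.006363/0.2354 = 0.02703 L.
At equivalence all the acid is converted to C3H5O3-; total volume = 0.03127 + 0.02703 = 0.05830 L, so [C3H5O3-] = 0.006363/0.05830 = 0.1091 M.
Kb = Kw/Ka = 1.0e-14 / 1.4 x 10^-4 = 7.14e-11.
[OH^-] = sqrt(Kb x [C3H5O3-]) = sqrt(7.14e-11 x 0.1091) = 2.79e-6 M.
pOH = 5.55, so pH = 14.00 - 5.55 = 8.45.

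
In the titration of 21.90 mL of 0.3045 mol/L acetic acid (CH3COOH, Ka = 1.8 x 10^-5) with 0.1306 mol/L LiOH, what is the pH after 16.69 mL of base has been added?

Initial n(CH3COOH) = 0.3045 x 0.02190 = 0.006669 mol.
n(LiOH) added = 0.1306 x 0.01669 = 0.002180 mol, converting that many moles of CH3COOH to CH3COO-.
Remaining n(CH3COOH) = 0.004489 mol; n(CH3COO-) = 0.002180 mol.
By Henderson-Hasselbalch, pH = pKa + log([A^-]/[HA]) = 4.74 + log(0.002180/0.004489) = 4.74 + (-0.31) = 4.43.

4.43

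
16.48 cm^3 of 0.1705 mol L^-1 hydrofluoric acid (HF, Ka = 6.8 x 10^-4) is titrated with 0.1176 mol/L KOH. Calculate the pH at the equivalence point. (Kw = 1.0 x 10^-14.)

8.01

n(HF) = 0.1705 x 0.01648 = 0.002810 mol; V(KOH) at equivalence = 0.002810/0.1176 = 0.02389 L.
At equivalence all the acid is converted to F-; total volume = 0.01648 + 0.02389 = 0.04037 L, so [F-] = 0.002810/0.04037 = 0.06960 M.
Kb = Kw/Ka = 1.0e-14 / 6.8 x 10^-4 = 1.47e-11.
[OH^-] = sqrt(Kb x [F-]) = sqrt(1.47e-11 x 0.06960) = 1.01e-6 M.
pOH = 5.99, so pH = 14.00 - 5.99 = 8.01.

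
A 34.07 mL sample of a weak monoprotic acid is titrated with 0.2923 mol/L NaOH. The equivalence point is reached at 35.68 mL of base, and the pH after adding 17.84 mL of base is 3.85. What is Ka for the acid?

17.84 mL is half of the equivalence volume, so this is the half-equivalence point where [HA] = [A^-].
At half-equivalence pH = pKa, so pKa = 3.85.
Ka = 10^(-3.85) = 1.4 x 10^-4.

1.4 x 10^-4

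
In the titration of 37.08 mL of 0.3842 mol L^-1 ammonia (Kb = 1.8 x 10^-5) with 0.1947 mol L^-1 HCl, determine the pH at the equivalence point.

5.07

n(NH3) = 0.3842 x 0.03708 = 0.01425 mol; V(HCl) at equivalence = 0.01425/0.1947 = 0.07317 L.
At equivalence the base is fully converted to NH4+; total volume = 0.1102 L, so [NH4+] = 0.01425/0.1102 = 0.1292 M.
Ka(NH4+) = Kw/Kb = 1.0e-14 / 1.8 x 10^-5 = 5.56e-10.
[H^+] = sqrt(Ka x [NH4+]) = sqrt(5.56e-10 x 0.1292) = 8.47e-6 M.
pH = -log(8.47e-6) = 5.07.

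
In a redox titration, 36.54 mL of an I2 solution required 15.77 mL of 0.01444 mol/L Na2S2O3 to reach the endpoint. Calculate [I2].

n(Na2S2O3) = 0.01444 x 0.01577 = 0.0002277 mol.
From the balanced equation, 2 mol Na2S2O3 reacts with 1 mol I2, so n(I2) = 0.0002277 x 1/2 = 0.0001139 mol.
[I2] = 0.0001139 / 0.03654 L = 0.00312 M.

0.00312 M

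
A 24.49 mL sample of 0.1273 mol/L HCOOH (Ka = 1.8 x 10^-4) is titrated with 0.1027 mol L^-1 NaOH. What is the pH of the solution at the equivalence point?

8.25

n(HCOOH) = 0.1273 x 0.02449 = 0.003118 mol; V(NaOH) at equivalence = 0.003118/0.1027 = 0.03036 L.
At equivalence all the acid is converted to HCOO-; total volume = 0.02449 + 0.03036 = 0.05485 L, so [HCOO-] = 0.003118/0.05485 = 0.05684 M.
Kb = Kw/Ka = 1.0e-14 / 1.8 x 10^-4 = 5.56e-11.
[OH^-] = sqrt(Kb x [HCOO-]) = sqrt(5.56e-11 x 0.05684) = 1.78e-6 M.
pOH = 5.75, so pH = 14.00 - 5.75 = 8.25.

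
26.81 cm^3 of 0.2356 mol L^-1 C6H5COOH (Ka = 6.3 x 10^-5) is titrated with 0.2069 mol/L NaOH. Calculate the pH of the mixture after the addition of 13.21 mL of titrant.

Initial n(C6H5COOH) = 0.2356 x 0.02681 = 0.006316 mol.
n(NaOH) added = 0.2069 x 0.01321 = 0.002733 mol, converting that many moles of C6H5COOH to C6H5COO-.
Remaining n(C6H5COOH) = 0.003583 mol; n(C6H5COO-) = 0.002733 mol.
By Henderson-Hasselbalch, pH = pKa + log([A^-]/[HA]) = 4.20 + log(0.002733/0.003583) = 4.20 + (-0.12) = 4.08.

4.08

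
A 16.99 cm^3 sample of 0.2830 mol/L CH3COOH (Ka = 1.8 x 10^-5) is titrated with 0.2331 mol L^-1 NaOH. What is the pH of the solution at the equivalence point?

8.93

n(CH3COOH) = 0.2830 x 0.01699 = 0.004808 mol; V(NaOH) at equivalence = 0.004808/0.2331 = 0.02063 L.
At equivalence all the acid is converted to CH3COO-; total volume = 0.01699 + 0.02063 = 0.03762 L, so [CH3COO-] = 0.004808/0.03762 = 0.1278 M.
Kb = Kw/Ka = 1.0e-14 / 1.8 x 10^-5 = 5.56e-10.
[OH^-] = sqrt(Kb x [CH3COO-]) = sqrt(5.56e-10 x 0.1278) = 8.43e-6 M.
pOH = 5.07, so pH = 14.00 - 5.07 = 8.93.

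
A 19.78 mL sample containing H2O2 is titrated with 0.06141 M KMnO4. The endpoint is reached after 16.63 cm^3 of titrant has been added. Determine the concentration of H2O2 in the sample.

0.129 M

n(KMnO4) = 0.06141 x 0.01663 = 0.001021 mol.
From the balanced equation, 2 mol KMnO4 reacts with 5 mol H2O2, so n(H2O2) = 0.001021 x 5/2 = 0.002553 mol.
[H2O2] = 0.002553 / 0.01978 L = 0.129 M.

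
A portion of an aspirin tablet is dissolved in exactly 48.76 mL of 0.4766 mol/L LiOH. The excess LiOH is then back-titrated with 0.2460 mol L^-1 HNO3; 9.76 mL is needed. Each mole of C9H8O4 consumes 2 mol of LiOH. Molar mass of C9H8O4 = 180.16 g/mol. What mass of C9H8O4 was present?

1.88 g

Total n(LiOH) added = 0.4766 x 0.04876 = 0.02324 mol.
n(HNO3) used = 0.2460 x 0.009760 = 0.002401 mol, which equals the excess n(LiOH).
So n(LiOH) consumed by the sample = 0.02324 - 0.002401 = 0.02084 mol.
n(C9H8O4) = 0.02084 / 2 = 0.01042 mol.
mass = 0.01042 mol x 180.16 g/mol = 1.88 g.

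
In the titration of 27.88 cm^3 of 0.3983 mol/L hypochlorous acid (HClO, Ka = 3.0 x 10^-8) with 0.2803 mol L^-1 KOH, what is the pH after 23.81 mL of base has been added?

Initial n(HClO) = 0.3983 x 0.02788 = 0.01110 mol.
n(KOH) added = 0.2803 x 0.02381 = 0.006674 mol, converting that many moles of HClO to ClO-.
Remaining n(HClO) = 0.004431 mol; n(ClO-) = 0.006674 mol.
By Henderson-Hasselbalch, pH = pKa + log([A^-]/[HA]) = 7.52 + log(0.006674/0.004431) = 7.52 + (+0.18) = 7.70.

7.70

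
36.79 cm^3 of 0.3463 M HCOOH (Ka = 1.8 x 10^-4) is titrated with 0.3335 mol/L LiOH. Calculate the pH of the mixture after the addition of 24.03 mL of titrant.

Initial n(HCOOH) = 0.3463 x 0.03679 = 0.01274 mol.
n(LiOH) added = 0.3335 x 0.02403 = 0.008014 mol, converting that many moles of HCOOH to HCOO-.
Remaining n(HCOOH) = 0.004726 mol; n(HCOO-) = 0.008014 mol.
By Henderson-Hasselbalch, pH = pKa + log([A^-]/[HA]) = 3.74 + log(0.008014/0.004726) = 3.74 + (+0.23) = 3.97.

3.97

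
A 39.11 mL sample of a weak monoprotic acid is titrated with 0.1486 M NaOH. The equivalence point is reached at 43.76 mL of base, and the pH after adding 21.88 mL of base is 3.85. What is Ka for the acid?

1.4 x 10^-4

21.88 mL is half of the equivalence volume, so this is the half-equivalence point where [HA] = [A^-].
At half-equivalence pH = pKa, so pKa = 3.85.
Ka = 10^(-3.85) = 1.4 x 10^-4.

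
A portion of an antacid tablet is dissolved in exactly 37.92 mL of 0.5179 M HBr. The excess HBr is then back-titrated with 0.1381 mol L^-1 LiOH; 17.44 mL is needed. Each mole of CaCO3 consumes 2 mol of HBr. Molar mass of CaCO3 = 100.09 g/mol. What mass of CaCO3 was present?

0.862 g

Total n(HBr) added = 0.5179 x 0.03792 = 0.01964 mol.
n(LiOH) used = 0.1381 x 0.01744 = 0.002408 mol, which equals the excess n(HBr).
So n(HBr) consumed by the sample = 0.01964 - 0.002408 = 0.01723 mol.
n(CaCO3) = 0.01723 / 2 = 0.008615 mol.
mass = 0.008615 mol x 100.09 g/mol = 0.862 g.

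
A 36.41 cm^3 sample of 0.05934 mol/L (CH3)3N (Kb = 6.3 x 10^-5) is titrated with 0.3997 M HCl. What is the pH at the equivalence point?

5.54

n((CH3)3N) = 0.05934 x 0.03641 = 0.002161 mol; V(HCl) at equivalence = 0.002161/0.3997 = 0.005405 L.
At equivalence the base is fully converted to (CH3)3NH+; total volume = 0.04182 L, so [(CH3)3NH+] = 0.002161/0.04182 = 0.05167 M.
Ka((CH3)3NH+) = Kw/Kb = 1.0e-14 / 6.3 x 10^-5 = 1.59e-10.
[H^+] = sqrt(Ka x [(CH3)3NH+]) = sqrt(1.59e-10 x 0.05167) = 2.86e-6 M.
pH = -log(2.86e-6) = 5.54.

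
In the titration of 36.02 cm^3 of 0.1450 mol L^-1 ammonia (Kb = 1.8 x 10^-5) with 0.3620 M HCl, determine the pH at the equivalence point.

5.12

n(NH3) = 0.1450 x 0.03602 = 0.005223 mol; V(HCl) at equivalence = 0.005223/0.3620 = 0.01443 L.
At equivalence the base is fully converted to NH4+; total volume = 0.05045 L, so [NH4+] = 0.005223/0.05045 = 0.1035 M.
Ka(NH4+) = Kw/Kb = 1.0e-14 / 1.8 x 10^-5 = 5.56e-10.
[H^+] = sqrt(Ka x [NH4+]) = sqrt(5.56e-10 x 0.1035) = 7.58e-6 M.
pH = -log(7.58e-6) = 5.12.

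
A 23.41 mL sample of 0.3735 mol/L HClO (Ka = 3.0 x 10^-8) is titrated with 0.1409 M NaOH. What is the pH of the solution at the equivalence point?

n(HClO) = 0.3735 x 0.02341 = 0.008744 mol; V(NaOH) at equivalence = 0.008744/0.1409 = 0.06206 L.
At equivalence all the acid is converted to ClO-; total volume = 0.02341 + 0.06206 = 0.08547 L, so [ClO-] = 0.008744/0.08547 = 0.1023 M.
Kb = Kw/Ka = 1.0e-14 / 3.0 x 10^-8 = 3.33e-7.
[OH^-] = sqrt(Kb x [ClO-]) = sqrt(3.33e-7 x 0.1023) = 0.000185 M.
pOH = 3.73, so pH = 14.00 - 3.73 = 10.27.

10.27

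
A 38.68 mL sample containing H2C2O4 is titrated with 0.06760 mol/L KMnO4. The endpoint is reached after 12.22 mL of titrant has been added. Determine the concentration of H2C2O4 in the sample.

0.0534 M

n(KMnO4) = 0.06760 x 0.01222 = 0.0008261 mol.
From the balanced equation, 2 mol KMnO4 reacts with 5 mol H2C2O4, so n(H2C2O4) = 0.0008261 x 5/2 = 0.002065 mol.
[H2C2O4] = 0.002065 / 0.03868 L = 0.0534 M.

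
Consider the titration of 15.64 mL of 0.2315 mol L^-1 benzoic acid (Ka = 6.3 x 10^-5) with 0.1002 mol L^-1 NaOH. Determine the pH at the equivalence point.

8.52

n(C6H5COOH) = 0.2315 x 0.01564 = 0.003621 mol; V(NaOH) at equivalence = 0.003621/0.1002 = 0.03613 L.
At equivalence all the acid is converted to C6H5COO-; total volume = 0.01564 + 0.03613 = 0.05177 L, so [C6H5COO-] = 0.003621/0.05177 = 0.06993 M.
Kb = Kw/Ka = 1.0e-14 / 6.3 x 10^-5 = 1.59e-10.
[OH^-] = sqrt(Kb x [C6H5COO-]) = sqrt(1.59e-10 x 0.06993) = 3.33e-6 M.
pOH = 5.48, so pH = 14.00 - 5.48 = 8.52.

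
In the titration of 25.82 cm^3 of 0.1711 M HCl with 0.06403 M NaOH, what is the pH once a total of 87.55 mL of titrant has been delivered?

12.02

n(acid) = 0.1711 x 0.02582 = 0.004418 mol; n(NaOH) added = 0.06403 x 0.08755 = 0.005606 mol.
Base is in excess by 0.005606 - 0.004418 = 0.001188 mol in a total volume of 0.1134 L.
[OH^-] = 0.001188/0.1134 = 0.01048 M, so pOH = 1.98 and pH = 14.00 - 1.98 = 12.02.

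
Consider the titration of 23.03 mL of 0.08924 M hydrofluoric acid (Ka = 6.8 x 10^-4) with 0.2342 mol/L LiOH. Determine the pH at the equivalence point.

7.99

n(HF) = 0.08924 x 0.02303 = 0.002055 mol; V(LiOH) at equivalence = 0.002055/0.2342 = 0.008775 L.
At equivalence all the acid is converted to F-; total volume = 0.02303 + 0.008775 = 0.03181 L, so [F-] = 0.002055/0.03181 = 0.06462 M.
Kb = Kw/Ka = 1.0e-14 / 6.8 x 10^-4 = 1.47e-11.
[OH^-] = sqrt(Kb x [F-]) = sqrt(1.47e-11 x 0.06462) = 9.75e-7 M.
pOH = 6.01, so pH = 14.00 - 6.01 = 7.99.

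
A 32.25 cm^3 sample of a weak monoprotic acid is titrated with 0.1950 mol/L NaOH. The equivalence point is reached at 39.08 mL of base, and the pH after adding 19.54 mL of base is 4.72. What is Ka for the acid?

19.54 mL is half of the equivalence volume, so this is the half-equivalence point where [HA] = [A^-].
At half-equivalence pH = pKa, so pKa = 4.72.
Ka = 10^(-4.72) = 1.9 x 10^-5.

1.9 x 10^-5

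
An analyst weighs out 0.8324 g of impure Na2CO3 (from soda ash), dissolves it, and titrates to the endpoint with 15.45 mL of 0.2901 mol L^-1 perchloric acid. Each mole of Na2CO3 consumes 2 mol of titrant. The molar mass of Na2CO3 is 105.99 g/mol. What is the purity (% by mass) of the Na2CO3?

28.5%

n(HClO4) = 0.2901 x 0.01545 = 0.004482 mol.
n(Na2CO3) = 0.004482 / 2 = 0.002241 mol.
mass of Na2CO3 = 0.002241 x 105.99 = 0.2375 g.
% purity = 0.2375 / 0.8324 x 100 = 28.5%.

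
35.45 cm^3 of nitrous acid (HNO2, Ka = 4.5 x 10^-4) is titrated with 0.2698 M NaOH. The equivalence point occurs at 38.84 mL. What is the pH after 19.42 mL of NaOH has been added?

19.42 mL is exactly half the equivalence volume (38.84/2), i.e. the half-equivalence point.
There, n(HA) = n(A^-), so pH = pKa = -log(4.5 x 10^-4) = 3.35.

3.35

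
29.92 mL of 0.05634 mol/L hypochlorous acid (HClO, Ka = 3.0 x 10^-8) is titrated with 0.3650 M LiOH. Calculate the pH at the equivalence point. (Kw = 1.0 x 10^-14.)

10.11

n(HClO) = 0.05634 x 0.02992 = 0.001686 mol; V(LiOH) at equivalence = 0.001686/0.3650 = 0.004618 L.
At equivalence all the acid is converted to ClO-; total volume = 0.02992 + 0.004618 = 0.03454 L, so [ClO-] = 0.001686/0.03454 = 0.04881 M.
Kb = Kw/Ka = 1.0e-14 / 3.0 x 10^-8 = 3.33e-7.
[OH^-] = sqrt(Kb x [ClO-]) = sqrt(3.33e-7 x 0.04881) = 0.000128 M.
pOH = 3.89, so pH = 14.00 - 3.89 = 10.11.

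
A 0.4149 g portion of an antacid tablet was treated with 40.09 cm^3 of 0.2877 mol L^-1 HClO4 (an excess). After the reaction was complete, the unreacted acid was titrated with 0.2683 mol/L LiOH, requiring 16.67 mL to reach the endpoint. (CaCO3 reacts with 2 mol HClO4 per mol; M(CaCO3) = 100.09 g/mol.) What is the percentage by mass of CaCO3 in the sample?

Total n(HClO4) added = 0.2877 x 0.04009 = 0.01153 mol.
n(LiOH) used = 0.2683 x 0.01667 = 0.004473 mol, which equals the excess n(HClO4).
So n(HClO4) consumed by the sample = 0.01153 - 0.004473 = 0.007061 mol.
n(CaCO3) = 0.007061 / 2 = 0.003531 mol.
mass CaCO3 = 0.003531 x 100.09 = 0.3534 g, so %CaCO3 = 0.3534/0.4149 x 100 = 85.2%.

85.2%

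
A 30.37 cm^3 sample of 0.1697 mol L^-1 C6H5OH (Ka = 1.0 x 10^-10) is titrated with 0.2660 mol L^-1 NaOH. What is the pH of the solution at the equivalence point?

n(C6H5OH) = 0.1697 x 0.03037 = 0.005154 mol; V(NaOH) at equivalence = 0.005154/0.2660 = 0.01938 L.
At equivalence all the acid is converted to C6H5O-; total volume = 0.03037 + 0.01938 = 0.04975 L, so [C6H5O-] = 0.005154/0.04975 = 0.1036 M.
Kb = Kw/Ka = 1.0e-14 / 1.0 x 10^-10 = 0.000100.
[OH^-] = sqrt(Kb x [C6H5O-]) = sqrt(0.000100 x 0.1036) = 0.00322 M.
pOH = 2.49, so pH = 14.00 - 2.49 = 11.51.

11.51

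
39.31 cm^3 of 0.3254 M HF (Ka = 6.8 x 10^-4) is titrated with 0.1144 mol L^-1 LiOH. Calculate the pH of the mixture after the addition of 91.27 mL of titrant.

3.82

Initial n(HF) = 0.3254 x 0.03931 = 0.01279 mol.
n(LiOH) added = 0.1144 x 0.09127 = 0.01044 mol, converting that many moles of HF to F-.
Remaining n(HF) = 0.002350 mol; n(F-) = 0.01044 mol.
By Henderson-Hasselbalch, pH = pKa + log([A^-]/[HA]) = 3.17 + log(0.01044/0.002350) = 3.17 + (+0.65) = 3.82.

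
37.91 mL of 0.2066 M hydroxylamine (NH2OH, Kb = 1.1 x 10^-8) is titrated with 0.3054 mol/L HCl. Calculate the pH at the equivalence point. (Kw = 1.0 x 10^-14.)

n(NH2OH) = 0.2066 x 0.03791 = 0.007832 mol; V(HCl) at equivalence = 0.007832/0.3054 = 0.02565 L.
At equivalence the base is fully converted to NH3OH+; total volume = 0.06356 L, so [NH3OH+] = 0.007832/0.06356 = 0.1232 M.
Ka(NH3OH+) = Kw/Kb = 1.0e-14 / 1.1 x 10^-8 = 9.09e-7.
[H^+] = sqrt(Ka x [NH3OH+]) = sqrt(9.09e-7 x 0.1232) = 0.000335 M.
pH = -log(0.000335) = 3.48.

3.48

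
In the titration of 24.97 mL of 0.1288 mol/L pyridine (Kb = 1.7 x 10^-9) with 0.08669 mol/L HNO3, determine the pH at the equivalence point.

n(C5H5N) = 0.1288 x 0.02497 = 0.003216 mol; V(HNO3) at equivalence = 0.003216/0.08669 = 0.03710 L.
At equivalence the base is fully converted to C5H5NH+; total volume = 0.06207 L, so [C5H5NH+] = 0.003216/0.06207 = 0.05182 M.
Ka(C5H5NH+) = Kw/Kb = 1.0e-14 / 1.7 x 10^-9 = 5.88e-6.
[H^+] = sqrt(Ka x [C5H5NH+]) = sqrt(5.88e-6 x 0.05182) = 0.000552 M.
pH = -log(0.000552) = 3.26.

3.26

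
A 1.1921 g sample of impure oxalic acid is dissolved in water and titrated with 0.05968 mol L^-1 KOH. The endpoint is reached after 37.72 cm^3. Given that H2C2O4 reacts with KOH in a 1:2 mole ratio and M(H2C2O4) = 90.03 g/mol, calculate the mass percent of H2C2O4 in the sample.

8.50%

n(KOH) = 0.05968 x 0.03772 = 0.002251 mol.
n(H2C2O4) = 0.002251 / 2 = 0.001126 mol.
mass of H2C2O4 = 0.001126 x 90.03 = 0.1013 g.
% purity = 0.1013 / 1.1921 x 100 = 8.50%.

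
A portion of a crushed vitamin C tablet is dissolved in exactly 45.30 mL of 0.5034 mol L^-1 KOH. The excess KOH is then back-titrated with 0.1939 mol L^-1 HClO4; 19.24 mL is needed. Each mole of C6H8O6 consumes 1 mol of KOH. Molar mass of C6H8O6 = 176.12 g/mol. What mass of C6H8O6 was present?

3.36 g

Total n(KOH) added = 0.5034 x 0.04530 = 0.02280 mol.
n(HClO4) used = 0.1939 x 0.01924 = 0.003731 mol, which equals the excess n(KOH).
So n(KOH) consumed by the sample = 0.02280 - 0.003731 = 0.01907 mol.
n(C6H8O6) = 0.01907 / 1 = 0.01907 mol.
mass = 0.01907 mol x 176.12 g/mol = 3.36 g.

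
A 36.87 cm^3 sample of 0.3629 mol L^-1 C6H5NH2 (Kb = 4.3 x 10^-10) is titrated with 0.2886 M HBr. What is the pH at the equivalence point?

2.71

n(C6H5NH2) = 0.3629 x 0.03687 = 0.01338 mol; V(HBr) at equivalence = 0.01338/0.2886 = 0.04636 L.
At equivalence the base is fully converted to C6H5NH3+; total volume = 0.08323 L, so [C6H5NH3+] = 0.01338/0.08323 = 0.1608 M.
Ka(C6H5NH3+) = Kw/Kb = 1.0e-14 / 4.3 x 10^-10 = 2.33e-5.
[H^+] = sqrt(Ka x [C6H5NH3+]) = sqrt(2.33e-5 x 0.1608) = 0.00193 M.
pH = -log(0.00193) = 2.71.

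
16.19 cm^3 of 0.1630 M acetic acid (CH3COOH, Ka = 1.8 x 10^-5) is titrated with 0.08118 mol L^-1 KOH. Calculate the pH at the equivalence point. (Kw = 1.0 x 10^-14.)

8.74

n(CH3COOH) = 0.1630 x 0.01619 = 0.002639 mol; V(KOH) at equivalence = 0.002639/0.08118 = 0.03251 L.
At equivalence all the acid is converted to CH3COO-; total volume = 0.01619 + 0.03251 = 0.04870 L, so [CH3COO-] = 0.002639/0.04870 = 0.05419 M.
Kb = Kw/Ka = 1.0e-14 / 1.8 x 10^-5 = 5.56e-10.
[OH^-] = sqrt(Kb x [CH3COO-]) = sqrt(5.56e-10 x 0.05419) = 5.49e-6 M.
pOH = 5.26, so pH = 14.00 - 5.26 = 8.74.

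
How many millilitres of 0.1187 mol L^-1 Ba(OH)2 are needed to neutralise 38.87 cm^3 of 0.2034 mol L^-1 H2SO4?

n(H2SO4) = 0.2034 mol/L x 0.03887 L = 0.007906 mol.
At equivalence n(Ba(OH)2) = n(H2SO4) = 0.007906 mol.
V(Ba(OH)2) = 0.007906 / 0.1187 = 0.06661 L = 66.6 mL.

66.6 mL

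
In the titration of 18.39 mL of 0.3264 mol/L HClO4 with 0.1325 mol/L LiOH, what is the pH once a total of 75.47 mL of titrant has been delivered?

12.63

n(acid) = 0.3264 x 0.01839 = 0.006002 mol; n(LiOH) added = 0.1325 x 0.07547 = 0.01000 mol.
Base is in excess by 0.01000 - 0.006002 = 0.003997 mol in a total volume of 0.09386 L.
[OH^-] = 0.003997/0.09386 = 0.04259 M, so pOH = 1.37 and pH = 14.00 - 1.37 = 12.63.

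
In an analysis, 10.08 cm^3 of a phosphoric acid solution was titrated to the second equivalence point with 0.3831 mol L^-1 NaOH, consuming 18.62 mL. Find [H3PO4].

0.354 M

n(NaOH) = 0.3831 x 0.01862 = 0.007133 mol.
At the second equivalence point, 2 mol OH^- react per mol H3PO4, so n(H3PO4) = 0.007133 / 2 = 0.003567 mol.
[H3PO4] = 0.003567 / 0.01008 L = 0.354 M.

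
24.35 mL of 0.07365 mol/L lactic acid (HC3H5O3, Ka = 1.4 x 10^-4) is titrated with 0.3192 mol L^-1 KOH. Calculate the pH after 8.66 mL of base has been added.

n(acid) = 0.07365 x 0.02435 = 0.001793 mol; n(KOH) added = 0.3192 x 0.008660 = 0.002764 mol.
Base is in excess by 0.002764 - 0.001793 = 0.0009709 mol in a total volume of 0.03301 L.
[OH^-] = 0.0009709/0.03301 = 0.02941 M, so pOH = 1.53 and pH = 14.00 - 1.53 = 12.47.

12.47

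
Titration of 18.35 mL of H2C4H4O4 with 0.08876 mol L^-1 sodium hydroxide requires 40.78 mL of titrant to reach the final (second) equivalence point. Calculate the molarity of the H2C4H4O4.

n(NaOH) = 0.08876 x 0.04078 = 0.003620 mol.
At the final (second) equivalence point, 2 mol OH^- react per mol H2C4H4O4, so n(H2C4H4O4) = 0.003620 / 2 = 0.001810 mol.
[H2C4H4O4] = 0.001810 / 0.01835 L = 0.0986 M.

0.0986 M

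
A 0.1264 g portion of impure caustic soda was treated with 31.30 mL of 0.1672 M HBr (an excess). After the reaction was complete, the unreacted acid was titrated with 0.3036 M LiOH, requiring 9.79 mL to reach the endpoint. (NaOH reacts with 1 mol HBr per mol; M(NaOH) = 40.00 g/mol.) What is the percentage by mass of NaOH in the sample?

71.6%

Total n(HBr) added = 0.1672 x 0.03130 = 0.005233 mol.
n(LiOH) used = 0.3036 x 0.009790 = 0.002972 mol, which equals the excess n(HBr).
So n(HBr) consumed by the sample = 0.005233 - 0.002972 = 0.002261 mol.
n(NaOH) = 0.002261 / 1 = 0.002261 mol.
mass NaOH = 0.002261 x 40.00 = 0.09044 g, so %NaOH = 0.09044/0.1264 x 100 = 71.6%.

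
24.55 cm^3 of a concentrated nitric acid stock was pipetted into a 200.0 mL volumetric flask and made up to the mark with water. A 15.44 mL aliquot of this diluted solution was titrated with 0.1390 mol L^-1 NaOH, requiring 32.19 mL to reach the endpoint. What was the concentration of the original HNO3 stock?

2.36 M

n(NaOH) = 0.1390 x 0.03219 = 0.004474 mol.
n(HNO3) in the aliquot = 0.004474 mol.
[diluted HNO3] = 0.004474 / 0.01544 = 0.2898 M.
Dilution factor = 200.0/24.55 = 8.147, so [stock] = 0.2898 x 8.147 = 2.36 M.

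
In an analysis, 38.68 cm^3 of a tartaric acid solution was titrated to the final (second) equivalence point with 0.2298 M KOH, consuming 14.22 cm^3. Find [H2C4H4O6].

0.0422 M

n(KOH) = 0.2298 x 0.01422 = 0.003268 mol.
At the final (second) equivalence point, 2 mol OH^- react per mol H2C4H4O6, so n(H2C4H4O6) = 0.003268 / 2 = 0.001634 mol.
[H2C4H4O6] = 0.001634 / 0.03868 L = 0.0422 M.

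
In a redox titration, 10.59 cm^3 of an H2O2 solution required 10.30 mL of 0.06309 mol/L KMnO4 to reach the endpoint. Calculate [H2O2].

0.153 M

n(KMnO4) = 0.06309 x 0.01030 = 0.0006498 mol.
From the balanced equation, 2 mol KMnO4 reacts with 5 mol H2O2, so n(H2O2) = 0.0006498 x 5/2 = 0.001625 mol.
[H2O2] = 0.001625 / 0.01059 L = 0.153 M.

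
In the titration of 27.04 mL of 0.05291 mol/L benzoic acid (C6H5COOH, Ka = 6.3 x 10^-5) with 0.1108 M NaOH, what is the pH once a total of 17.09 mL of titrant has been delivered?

12.02

n(acid) = 0.05291 x 0.02704 = 0.001431 mol; n(NaOH) added = 0.1108 x 0.01709 = 0.001894 mol.
Base is in excess by 0.001894 - 0.001431 = 0.0004629 mol in a total volume of 0.04413 L.
[OH^-] = 0.0004629/0.04413 = 0.01049 M, so pOH = 1.98 and pH = 14.00 - 1.98 = 12.02.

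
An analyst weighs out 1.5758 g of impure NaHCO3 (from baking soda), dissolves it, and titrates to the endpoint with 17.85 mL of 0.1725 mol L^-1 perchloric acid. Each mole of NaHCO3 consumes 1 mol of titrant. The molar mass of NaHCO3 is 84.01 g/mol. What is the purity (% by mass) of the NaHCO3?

n(HClO4) = 0.1725 x 0.01785 = 0.003079 mol.
n(NaHCO3) = 0.003079 / 1 = 0.003079 mol.
mass of NaHCO3 = 0.003079 x 84.01 = 0.2587 g.
% purity = 0.2587 / 1.5758 x 100 = 16.4%.

16.4%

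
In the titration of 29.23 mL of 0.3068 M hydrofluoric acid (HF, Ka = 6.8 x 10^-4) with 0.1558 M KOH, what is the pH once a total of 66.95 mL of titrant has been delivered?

12.18

n(acid) = 0.3068 x 0.02923 = 0.008968 mol; n(KOH) added = 0.1558 x 0.06695 = 0.01043 mol.
Base is in excess by 0.01043 - 0.008968 = 0.001463 mol in a total volume of 0.09618 L.
[OH^-] = 0.001463/0.09618 = 0.01521 M, so pOH = 1.82 and pH = 14.00 - 1.82 = 12.18.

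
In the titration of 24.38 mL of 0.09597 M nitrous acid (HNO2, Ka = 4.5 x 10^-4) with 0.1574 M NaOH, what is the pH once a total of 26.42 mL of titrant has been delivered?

12.55

n(acid) = 0.09597 x 0.02438 = 0.002340 mol; n(NaOH) added = 0.1574 x 0.02642 = 0.004159 mol.
Base is in excess by 0.004159 - 0.002340 = 0.001819 mol in a total volume of 0.05080 L.
[OH^-] = 0.001819/0.05080 = 0.03580 M, so pOH = 1.45 and pH = 14.00 - 1.45 = 12.55.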